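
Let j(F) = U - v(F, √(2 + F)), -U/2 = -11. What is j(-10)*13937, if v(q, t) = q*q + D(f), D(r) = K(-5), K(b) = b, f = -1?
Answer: -1017401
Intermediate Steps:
U = 22 (U = -2*(-11) = 22)
D(r) = -5
v(q, t) = -5 + q² (v(q, t) = q*q - 5 = q² - 5 = -5 + q²)
j(F) = 27 - F² (j(F) = 22 - (-5 + F²) = 22 + (5 - F²) = 27 - F²)
j(-10)*13937 = (27 - 1*(-10)²)*13937 = (27 - 1*100)*13937 = (27 - 100)*13937 = -73*13937 = -1017401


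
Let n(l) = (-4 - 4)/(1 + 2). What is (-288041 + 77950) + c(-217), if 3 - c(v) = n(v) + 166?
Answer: -630754/3 ≈ -2.1025e+5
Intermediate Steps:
n(l) = -8/3
c(v) = -481/3 (c(v) = 3 - (-8/3 + 166) = 3 - 1*490/3 = 3 - 490/3 = -481/3)
(-288041 + 77950) + c(-217) = (-288041 + 77950) - 481/3 = -210091 - 481/3 = -630754/3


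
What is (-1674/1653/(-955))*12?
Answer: 6696/526205 ≈ 0.012725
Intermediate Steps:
(-1674/1653/(-955))*12 = (-1674*1/1653*(-1/955))*12 = -558/551*(-1/955)*12 = (558/526205)*12 = 6696/526205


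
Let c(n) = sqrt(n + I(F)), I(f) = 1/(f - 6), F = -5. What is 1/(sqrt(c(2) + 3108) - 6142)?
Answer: -1/(6142 - sqrt(3108 + sqrt(231)/11)) ≈ -0.00016431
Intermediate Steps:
I(f) = 1/(-6 + f)
c(n) = sqrt(-1/11 + n) (c(n) = sqrt(n + 1/(-6 - 5)) = sqrt(n + 1/(-11)) = sqrt(n - 1/11) = sqrt(-1/11 + n))
1/(sqrt(c(2) + 3108) - 6142) = 1/(sqrt(sqrt(-11 + 121*2)/11 + 3108) - 6142) = 1/(sqrt(sqrt(-11 + 242)/11 + 3108) - 6142) = 1/(sqrt(sqrt(231)/11 + 3108) - 6142) = 1/(sqrt(3108 + sqrt(231)/11) - 6142) = 1/(-6142 + sqrt(3108 + sqrt(231)/11))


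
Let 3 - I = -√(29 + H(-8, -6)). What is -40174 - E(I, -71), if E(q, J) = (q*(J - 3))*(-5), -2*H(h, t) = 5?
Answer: -41284 - 185*√106 ≈ -43189.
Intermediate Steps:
H(h, t) = -5/2 (H(h, t) = -½*5 = -5/2)
I = 3 + √106/2 (I = 3 - (-1)*√(29 - 5/2) = 3 - (-1)*√(53/2) = 3 - (-1)*√106/2 = 3 + √106/2 ≈ 8.1478)
E(q, J) = -5*q*(-3 + J) (E(q, J) = (q*(-3 + J))*(-5) = -5*q*(-3 + J))
-40174 - E(I, -71) = -40174 - 5*(3 + √106/2)*(3 - 1*(-71)) = -40174 - 5*(3 + √106/2)*(3 + 71) = -40174 - 5*(3 + √106/2)*74 = -40174 - (1110 + 185*√106) = -40174 + (-1110 - 185*√106) = -41284 - 185*√106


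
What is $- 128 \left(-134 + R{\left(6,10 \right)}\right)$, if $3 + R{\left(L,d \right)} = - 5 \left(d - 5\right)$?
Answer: $20736$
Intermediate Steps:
$R{\left(L,d \right)} = 22 - 5 d$ ($R{\left(L,d \right)} = -3 - 5 \left(d - 5\right) = -3 - 5 \left(-5 + d\right) = -3 - \left(-25 + 5 d\right) = 22 - 5 d$)
$- 128 \left(-134 + R{\left(6,10 \right)}\right) = - 128 \left(-134 + \left(22 - 50\right)\right) = - 128 \left(-134 - 28\right) = \left(-128\right) \left(-162\right) = 20736$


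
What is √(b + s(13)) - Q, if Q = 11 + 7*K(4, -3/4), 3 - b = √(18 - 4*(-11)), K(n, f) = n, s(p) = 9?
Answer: -39 + √(12 - √62) ≈ -36.969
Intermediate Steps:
b = 3 - √62 (b = 3 - √(18 - 4*(-11)) = 3 - √(18 + 44) = 3 - √62 ≈ -4.8740)
Q = 39 (Q = 11 + 7*4 = 11 + 28 = 39)
√(b + s(13)) - Q = √((3 - √62) + 9) - 1*39 = √(12 - √62) - 39 = -39 + √(12 - √62)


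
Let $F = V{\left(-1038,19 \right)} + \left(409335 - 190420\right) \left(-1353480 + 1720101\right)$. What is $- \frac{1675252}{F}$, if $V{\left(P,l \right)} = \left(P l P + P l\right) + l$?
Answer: $- \frac{418813}{20069821987} \approx -2.0868 \cdot 10^{-5}$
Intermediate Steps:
$V{\left(P,l \right)} = l + P l + l P^{2}$ ($V{\left(P,l \right)} = \left(l P^{2} + P l\right) + l = \left(P l + l P^{2}\right) + l = l + P l + l P^{2}$)
$F = 80279287948$ ($F = 19 \left(1 - 1038 + \left(-1038\right)^{2}\right) + \left(409335 - 190420\right) \left(-1353480 + 1720101\right) = 19 \left(1 - 1038 + 1077444\right) + 218915 \cdot 366621 = 19 \cdot 1076407 + 80258836215 = 20451733 + 80258836215 = 80279287948$)
$- \frac{1675252}{F} = - \frac{1675252}{80279287948} = \left(-1675252\right) \frac{1}{80279287948} = - \frac{418813}{20069821987}$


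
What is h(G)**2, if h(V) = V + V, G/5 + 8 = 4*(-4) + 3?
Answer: 44100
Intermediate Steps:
G = -105 (G = -40 + 5*(4*(-4) + 3) = -40 + 5*(-16 + 3) = -40 + 5*(-13) = -40 - 65 = -105)
h(V) = 2*V
h(G)**2 = (2*(-105))**2 = (-210)**2 = 44100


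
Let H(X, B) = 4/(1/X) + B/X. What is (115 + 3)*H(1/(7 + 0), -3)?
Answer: -16874/7 ≈ -2410.6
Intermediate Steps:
H(X, B) = 4*X + B/X
(115 + 3)*H(1/(7 + 0), -3) = (115 + 3)*(4/(7 + 0) - 3/(1/(7 + 0))) = 118*(4/7 - 3/(1/7)) = 118*(4*(⅐) - 3/⅐) = 118*(4/7 - 3*7) = 118*(4/7 - 21) = 118*(-143/7) = -16874/7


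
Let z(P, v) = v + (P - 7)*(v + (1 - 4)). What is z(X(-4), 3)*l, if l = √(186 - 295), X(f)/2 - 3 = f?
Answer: 3*I*√109 ≈ 31.321*I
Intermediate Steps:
X(f) = 6 + 2*f
z(P, v) = v + (-7 + P)*(-3 + v) (z(P, v) = v + (-7 + P)*(v - 3) = v + (-7 + P)*(-3 + v))
l = I*√109 (l = √(-109) = I*√109 ≈ 10.44*I)
z(X(-4), 3)*l = (21 - 6*3 - 3*(6 + 2*(-4)) + (6 + 2*(-4))*3)*(I*√109) = (21 - 18 - 3*(6 - 8) + (6 - 8)*3)*(I*√109) = (21 - 18 - 3*(-2) - 2*3)*(I*√109) = (21 - 18 + 6 - 6)*(I*√109) = 3*(I*√109) = 3*I*√109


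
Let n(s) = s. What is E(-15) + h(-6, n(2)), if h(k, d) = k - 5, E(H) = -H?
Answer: 4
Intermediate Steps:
h(k, d) = -5 + k
E(-15) + h(-6, n(2)) = -1*(-15) + (-5 - 6) = 15 - 11 = 4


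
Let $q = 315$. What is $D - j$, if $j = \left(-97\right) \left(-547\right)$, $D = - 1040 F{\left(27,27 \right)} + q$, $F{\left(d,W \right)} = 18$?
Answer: $-71464$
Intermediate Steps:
$D = -18405$ ($D = \left(-1040\right) 18 + 315 = -18720 + 315 = -18405$)
$j = 53059$
$D - j = -18405 - 53059 = -71464$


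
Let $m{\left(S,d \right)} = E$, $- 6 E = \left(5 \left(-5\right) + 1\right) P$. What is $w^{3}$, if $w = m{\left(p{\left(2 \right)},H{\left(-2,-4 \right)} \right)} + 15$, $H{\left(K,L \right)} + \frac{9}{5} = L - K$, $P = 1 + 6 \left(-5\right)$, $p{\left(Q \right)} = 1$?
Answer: $-1030301$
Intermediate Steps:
$P = -29$ ($P = 1 - 30 = -29$)
$E = -116$ ($E = - \frac{\left(5 \left(-5\right) + 1\right) \left(-29\right)}{6} = - \frac{\left(-25 + 1\right) \left(-29\right)}{6} = - \frac{\left(-24\right) \left(-29\right)}{6} = \left(- \frac{1}{6}\right) 696 = -116$)
$H{\left(K,L \right)} = - \frac{9}{5} + L - K$ ($H{\left(K,L \right)} = - \frac{9}{5} - \left(K - L\right) = - \frac{9}{5} + L - K$)
$m{\left(S,d \right)} = -116$
$w = -101$ ($w = -116 + 15 = -101$)
$w^{3} = \left(-101\right)^{3} = -1030301$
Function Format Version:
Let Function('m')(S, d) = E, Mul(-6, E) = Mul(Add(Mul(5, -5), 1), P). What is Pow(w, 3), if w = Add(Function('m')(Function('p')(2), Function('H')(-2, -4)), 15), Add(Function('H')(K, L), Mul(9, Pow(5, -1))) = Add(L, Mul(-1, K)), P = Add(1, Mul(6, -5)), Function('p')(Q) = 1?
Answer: -1030301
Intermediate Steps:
P = -29 (P = Add(1, -30) = -29)
E = -116 (E = Mul(Rational(-1, 6), Mul(Add(Mul(5, -5), 1), -29)) = Mul(Rational(-1, 6), Mul(Add(-25, 1), -29)) = Mul(Rational(-1, 6), Mul(-24, -29)) = Mul(Rational(-1, 6), 696) = -116)
Function('H')(K, L) = Add(Rational(-9, 5), L, Mul(-1, K)) (Function('H')(K, L) = Add(Rational(-9, 5), Add(L, Mul(-1, K))) = Add(Rational(-9, 5), L, Mul(-1, K)))
Function('m')(S, d) = -116
w = -101 (w = Add(-116, 15) = -101)
Pow(w, 3) = Pow(-101, 3) = -1030301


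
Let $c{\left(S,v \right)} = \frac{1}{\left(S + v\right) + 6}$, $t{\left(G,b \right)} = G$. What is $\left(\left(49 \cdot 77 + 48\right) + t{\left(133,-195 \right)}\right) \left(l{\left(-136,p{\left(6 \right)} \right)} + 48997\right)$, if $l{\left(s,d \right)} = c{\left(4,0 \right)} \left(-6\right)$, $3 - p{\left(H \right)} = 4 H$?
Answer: $\frac{968658828}{5} \approx 1.9373 \cdot 10^{8}$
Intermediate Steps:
$c{\left(S,v \right)} = \frac{1}{6 + S + v}$
$p{\left(H \right)} = 3 - 4 H$
$l{\left(s,d \right)} = - \frac{3}{5}$ ($l{\left(s,d \right)} = \frac{1}{6 + 4 + 0} \left(-6\right) = \frac{1}{10} \left(-6\right) = - \frac{3}{5}$)
$\left(\left(49 \cdot 77 + 48\right) + t{\left(133,-195 \right)}\right) \left(l{\left(-136,p{\left(6 \right)} \right)} + 48997\right) = \left(\left(49 \cdot 77 + 48\right) + 133\right) \left(- \frac{3}{5} + 48997\right) = \left(\left(3773 + 48\right) + 133\right) \frac{244982}{5} = \left(3821 + 133\right) \frac{244982}{5} = 3954 \cdot \frac{244982}{5} = \frac{968658828}{5}$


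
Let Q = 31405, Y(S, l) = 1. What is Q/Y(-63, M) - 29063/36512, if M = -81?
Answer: 1146630297/36512 ≈ 31404.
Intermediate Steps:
Q/Y(-63, M) - 29063/36512 = 31405/1 - 29063/36512 = 31405*1 - 29063*1/36512 = 31405 - 29063/36512 = 1146630297/36512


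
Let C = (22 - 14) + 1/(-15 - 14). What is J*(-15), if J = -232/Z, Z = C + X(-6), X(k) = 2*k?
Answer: -33640/39 ≈ -862.56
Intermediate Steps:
C = 231/29 (C = 8 + 1/(-29) = 8 - 1/29 = 231/29 ≈ 7.9655)
Z = -117/29 (Z = 231/29 + 2*(-6) = 231/29 - 12 = -117/29 ≈ -4.0345)
J = 6728/117 (J = -232/(-117/29) = -232*(-29/117) = 6728/117 ≈ 57.504)
J*(-15) = (6728/117)*(-15) = -33640/39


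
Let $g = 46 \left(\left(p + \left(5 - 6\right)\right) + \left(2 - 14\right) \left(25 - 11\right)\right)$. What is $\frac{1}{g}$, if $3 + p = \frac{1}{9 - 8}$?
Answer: $- \frac{1}{7866} \approx -0.00012713$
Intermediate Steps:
$p = -2$ ($p = -3 + \frac{1}{9 - 8} = -3 + 1^{-1} = -3 + 1 = -2$)
$g = -7866$ ($g = 46 \left(\left(-2 + \left(5 - 6\right)\right) + \left(2 - 14\right) \left(25 - 11\right)\right) = 46 \left(\left(-2 + \left(5 - 6\right)\right) - 168\right) = 46 \left(\left(-2 - 1\right) - 168\right) = 46 \left(-3 - 168\right) = 46 \left(-171\right) = -7866$)
$\frac{1}{g} = \frac{1}{-7866} = - \frac{1}{7866}$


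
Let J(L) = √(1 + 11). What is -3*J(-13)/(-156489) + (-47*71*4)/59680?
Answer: -3337/14920 + 2*√3/52163 ≈ -0.22359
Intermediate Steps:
J(L) = 2*√3 (J(L) = √12 = 2*√3)
-3*J(-13)/(-156489) + (-47*71*4)/59680 = -6*√3/(-156489) + (-47*71*4)/59680 = -6*√3*(-1/156489) - 3337*4*(1/59680) = 2*√3/52163 - 13348*1/59680 = 2*√3/52163 - 3337/14920 = -3337/14920 + 2*√3/52163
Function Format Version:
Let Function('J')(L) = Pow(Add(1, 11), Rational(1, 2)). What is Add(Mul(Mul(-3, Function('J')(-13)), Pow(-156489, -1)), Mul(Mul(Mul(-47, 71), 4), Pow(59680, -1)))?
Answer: Add(Rational(-3337, 14920), Mul(Rational(2, 52163), Pow(3, Rational(1, 2)))) ≈ -0.22359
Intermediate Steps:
Function('J')(L) = Mul(2, Pow(3, Rational(1, 2))) (Function('J')(L) = Pow(12, Rational(1, 2)) = Mul(2, Pow(3, Rational(1, 2))))
Add(Mul(Mul(-3, Function('J')(-13)), Pow(-156489, -1)), Mul(Mul(Mul(-47, 71), 4), Pow(59680, -1))) = Add(Mul(Mul(-3, Mul(2, Pow(3, Rational(1, 2)))), Pow(-156489, -1)), Mul(Mul(Mul(-47, 71), 4), Pow(59680, -1))) = Add(Mul(Mul(-6, Pow(3, Rational(1, 2))), Rational(-1, 156489)), Mul(Mul(-3337, 4), Rational(1, 59680))) = Add(Mul(Rational(2, 52163), Pow(3, Rational(1, 2))), Mul(-13348, Rational(1, 59680))) = Add(Mul(Rational(2, 52163), Pow(3, Rational(1, 2))), Rational(-3337, 14920)) = Add(Rational(-3337, 14920), Mul(Rational(2, 52163), Pow(3, Rational(1, 2))))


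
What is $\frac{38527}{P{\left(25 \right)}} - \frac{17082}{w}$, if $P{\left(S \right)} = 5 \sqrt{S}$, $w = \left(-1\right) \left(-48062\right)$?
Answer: $\frac{925628812}{600775} \approx 1540.7$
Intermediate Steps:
$w = 48062$
$\frac{38527}{P{\left(25 \right)}} - \frac{17082}{w} = \frac{38527}{5 \sqrt{25}} - \frac{17082}{48062} = \frac{38527}{5 \cdot 5} - \frac{8541}{24031} = \frac{38527}{25} - \frac{8541}{24031} = \frac{925628812}{600775}$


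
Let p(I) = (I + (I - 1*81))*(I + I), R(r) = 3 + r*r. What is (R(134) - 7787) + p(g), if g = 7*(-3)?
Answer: 15338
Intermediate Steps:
R(r) = 3 + r²
g = -21
p(I) = 2*I*(-81 + 2*I) (p(I) = (I + (I - 81))*(2*I) = (I + (-81 + I))*(2*I) = (-81 + 2*I)*(2*I) = 2*I*(-81 + 2*I))
(R(134) - 7787) + p(g) = ((3 + 134²) - 7787) + 2*(-21)*(-81 + 2*(-21)) = ((3 + 17956) - 7787) + 2*(-21)*(-81 - 42) = (17959 - 7787) + 2*(-21)*(-123) = 10172 + 5166 = 15338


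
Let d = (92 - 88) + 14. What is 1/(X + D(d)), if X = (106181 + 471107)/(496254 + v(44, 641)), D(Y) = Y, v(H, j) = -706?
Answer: 123887/2374288 ≈ 0.052179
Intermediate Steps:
d = 18 (d = 4 + 14 = 18)
X = 144322/123887 (X = (106181 + 471107)/(496254 - 706) = 577288/495548 = 577288*(1/495548) = 144322/123887 ≈ 1.1649)
1/(X + D(d)) = 1/(144322/123887 + 18) = 1/(2374288/123887) = 123887/2374288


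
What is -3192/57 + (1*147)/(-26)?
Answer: -1603/26 ≈ -61.654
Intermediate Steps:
-3192/57 + (1*147)/(-26) = -3192*1/57 + 147*(-1/26) = -56 - 147/26 = -1603/26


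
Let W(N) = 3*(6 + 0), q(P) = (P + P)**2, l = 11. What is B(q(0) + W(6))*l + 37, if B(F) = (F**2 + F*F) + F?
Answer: 7363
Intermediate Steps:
q(P) = 4*P**2 (q(P) = (2*P)**2 = 4*P**2)
W(N) = 18 (W(N) = 3*6 = 18)
B(F) = F + 2*F**2 (B(F) = (F**2 + F**2) + F = 2*F**2 + F = F + 2*F**2)
B(q(0) + W(6))*l + 37 = ((4*0**2 + 18)*(1 + 2*(4*0**2 + 18)))*11 + 37 = ((4*0 + 18)*(1 + 2*(4*0 + 18)))*11 + 37 = ((0 + 18)*(1 + 2*(0 + 18)))*11 + 37 = (18*(1 + 2*18))*11 + 37 = (18*(1 + 36))*11 + 37 = (18*37)*11 + 37 = 666*11 + 37 = 7326 + 37 = 7363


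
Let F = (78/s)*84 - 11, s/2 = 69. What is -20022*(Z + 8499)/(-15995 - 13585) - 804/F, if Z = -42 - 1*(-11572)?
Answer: 55984886987/4136270 ≈ 13535.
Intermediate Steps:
s = 138 (s = 2*69 = 138)
Z = 11530 (Z = -42 + 11572 = 11530)
F = 839/23 (F = (78/138)*84 - 11 = (78*(1/138))*84 - 11 = (13/23)*84 - 11 = 1092/23 - 11 = 839/23 ≈ 36.478)
-20022*(Z + 8499)/(-15995 - 13585) - 804/F = -20022*(11530 + 8499)/(-15995 - 13585) - 804/839/23 = -20022/((-29580/20029)) - 804*23/839 = -20022/((-29580*1/20029)) - 18492/839 = -20022/(-29580/20029) - 18492/839 = -20022*(-20029/29580) - 18492/839 = 66836773/4930 - 18492/839 = 55984886987/4136270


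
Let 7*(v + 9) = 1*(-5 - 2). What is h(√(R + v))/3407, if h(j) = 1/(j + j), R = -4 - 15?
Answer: -I*√29/197606 ≈ -2.7252e-5*I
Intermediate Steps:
v = -10 (v = -9 + (1*(-5 - 2))/7 = -9 + (1*(-7))/7 = -9 + (⅐)*(-7) = -9 - 1 = -10)
R = -19
h(j) = 1/(2*j)
h(√(R + v))/3407 = (1/(2*(√(-19 - 10))))/3407 = (1/(2*(√(-29))))*(1/3407) = (1/(2*((I*√29))))*(1/3407) = ((-I*√29/29)/2)*(1/3407) = -I*√29/58*(1/3407) = -I*√29/197606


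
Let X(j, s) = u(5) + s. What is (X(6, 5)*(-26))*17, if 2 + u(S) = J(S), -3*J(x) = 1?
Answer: -3536/3 ≈ -1178.7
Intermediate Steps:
J(x) = -1/3 (J(x) = -1/3*1 = -1/3)
u(S) = -7/3 (u(S) = -2 - 1/3 = -7/3)
X(j, s) = -7/3 + s
(X(6, 5)*(-26))*17 = ((-7/3 + 5)*(-26))*17 = ((8/3)*(-26))*17 = -208/3*17 = -3536/3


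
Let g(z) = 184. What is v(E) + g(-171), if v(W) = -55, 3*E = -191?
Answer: 129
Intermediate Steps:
E = -191/3 (E = (⅓)*(-191) = -191/3 ≈ -63.667)
v(E) + g(-171) = -55 + 184 = 129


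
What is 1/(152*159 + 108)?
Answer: 1/24276 ≈ 4.1193e-5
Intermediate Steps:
1/(152*159 + 108) = 1/(24168 + 108) = 1/24276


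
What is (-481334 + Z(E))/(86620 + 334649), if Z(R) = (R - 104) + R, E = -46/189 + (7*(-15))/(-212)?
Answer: -9645118799/8439703146 ≈ -1.1428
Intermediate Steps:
E = 10093/40068 (E = -46*1/189 - 105*(-1/212) = -46/189 + 105/212 = 10093/40068 ≈ 0.25190)
Z(R) = -104 + 2*R (Z(R) = (-104 + R) + R = -104 + 2*R)
(-481334 + Z(E))/(86620 + 334649) = (-481334 + (-104 + 2*(10093/40068)))/(86620 + 334649) = (-481334 + (-104 + 10093/20034))/421269 = (-481334 - 2073443/20034)*(1/421269) = -9645118799/20034*1/421269 = -9645118799/8439703146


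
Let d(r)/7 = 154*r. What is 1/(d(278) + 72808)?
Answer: 1/372492 ≈ 2.6846e-6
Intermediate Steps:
d(r) = 1078*r (d(r) = 7*(154*r) = 1078*r)
1/(d(278) + 72808) = 1/(1078*278 + 72808) = 1/(299684 + 72808) = 1/372492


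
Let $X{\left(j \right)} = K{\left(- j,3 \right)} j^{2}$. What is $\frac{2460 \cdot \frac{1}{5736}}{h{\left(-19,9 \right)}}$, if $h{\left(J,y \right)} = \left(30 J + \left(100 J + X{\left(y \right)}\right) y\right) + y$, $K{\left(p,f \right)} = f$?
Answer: $- \frac{205}{7396572} \approx -2.7716 \cdot 10^{-5}$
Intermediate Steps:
$X{\left(j \right)} = 3 j^{2}$
$h{\left(J,y \right)} = y + 30 J + y \left(3 y^{2} + 100 J\right)$ ($h{\left(J,y \right)} = \left(30 J + \left(100 J + 3 y^{2}\right) y\right) + y = \left(30 J + \left(3 y^{2} + 100 J\right) y\right) + y = \left(30 J + y \left(3 y^{2} + 100 J\right)\right) + y = y + 30 J + y \left(3 y^{2} + 100 J\right)$)
$\frac{2460 \cdot \frac{1}{5736}}{h{\left(-19,9 \right)}} = \frac{2460 \cdot \frac{1}{5736}}{9 + 3 \cdot 9^{3} + 30 \left(-19\right) + 100 \left(-19\right) 9} = \frac{2460 \cdot \frac{1}{5736}}{9 + 3 \cdot 729 - 570 - 17100} = \frac{205}{478 \left(9 + 2187 - 570 - 17100\right)} = \frac{205}{478 \left(-15474\right)} = \frac{205}{478} \left(- \frac{1}{15474}\right) = - \frac{205}{7396572}$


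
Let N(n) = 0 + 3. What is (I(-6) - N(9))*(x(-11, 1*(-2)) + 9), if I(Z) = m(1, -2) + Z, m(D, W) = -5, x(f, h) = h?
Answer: -98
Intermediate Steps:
I(Z) = -5 + Z
N(n) = 3
(I(-6) - N(9))*(x(-11, 1*(-2)) + 9) = ((-5 - 6) - 1*3)*(1*(-2) + 9) = (-11 - 3)*(-2 + 9) = -14*7 = -98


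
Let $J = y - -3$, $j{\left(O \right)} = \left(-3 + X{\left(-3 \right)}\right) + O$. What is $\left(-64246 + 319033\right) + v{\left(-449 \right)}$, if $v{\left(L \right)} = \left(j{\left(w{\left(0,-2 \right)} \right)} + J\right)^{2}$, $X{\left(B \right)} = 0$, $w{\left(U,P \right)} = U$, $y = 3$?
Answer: $254796$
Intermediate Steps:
$j{\left(O \right)} = -3 + O$ ($j{\left(O \right)} = \left(-3 + 0\right) + O = -3 + O$)
$J = 6$ ($J = 3 - -3 = 3 + 3 = 6$)
$v{\left(L \right)} = 9$ ($v{\left(L \right)} = \left(\left(-3 + 0\right) + 6\right)^{2} = \left(-3 + 6\right)^{2} = 3^{2} = 9$)
$\left(-64246 + 319033\right) + v{\left(-449 \right)} = \left(-64246 + 319033\right) + 9 = 254787 + 9 = 254796$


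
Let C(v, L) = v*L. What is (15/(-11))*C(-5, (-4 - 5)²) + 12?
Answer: 6207/11 ≈ 564.27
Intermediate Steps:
C(v, L) = L*v
(15/(-11))*C(-5, (-4 - 5)²) + 12 = (15/(-11))*((-4 - 5)²*(-5)) + 12 = (15*(-1/11))*((-9)²*(-5)) + 12 = -1215*(-5)/11 + 12 = -15/11*(-405) + 12 = 6075/11 + 12 = 6207/11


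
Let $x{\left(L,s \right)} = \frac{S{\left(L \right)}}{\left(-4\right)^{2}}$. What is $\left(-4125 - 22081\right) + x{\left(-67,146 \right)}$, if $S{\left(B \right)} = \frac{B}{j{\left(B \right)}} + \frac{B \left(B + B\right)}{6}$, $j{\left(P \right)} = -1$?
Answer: $- \frac{626599}{24} \approx -26108.0$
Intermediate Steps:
$S{\left(B \right)} = - B + \frac{B^{2}}{3}$ ($S{\left(B \right)} = \frac{B}{-1} + \frac{B \left(B + B\right)}{6} = B \left(-1\right) + B 2 B \frac{1}{6} = - B + 2 B^{2} \cdot \frac{1}{6} = - B + \frac{B^{2}}{3}$)
$x{\left(L,s \right)} = \frac{L \left(-3 + L\right)}{48}$ ($x{\left(L,s \right)} = \frac{\frac{1}{3} L \left(-3 + L\right)}{\left(-4\right)^{2}} = \frac{\frac{1}{3} L \left(-3 + L\right)}{16} = \frac{L \left(-3 + L\right)}{3} \cdot \frac{1}{16} = \frac{L \left(-3 + L\right)}{48}$)
$\left(-4125 - 22081\right) + x{\left(-67,146 \right)} = \left(-4125 - 22081\right) + \frac{1}{48} \left(-67\right) \left(-3 - 67\right) = -26206 + \frac{1}{48} \left(-67\right) \left(-70\right) = -26206 + \frac{2345}{24} = - \frac{626599}{24}$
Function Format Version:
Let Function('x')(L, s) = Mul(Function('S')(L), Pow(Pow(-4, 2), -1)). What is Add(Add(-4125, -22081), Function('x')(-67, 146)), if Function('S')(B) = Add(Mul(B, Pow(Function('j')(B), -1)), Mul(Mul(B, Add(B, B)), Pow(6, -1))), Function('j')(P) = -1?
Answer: Rational(-626599, 24) ≈ -26108.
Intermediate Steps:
Function('S')(B) = Add(Mul(-1, B), Mul(Rational(1, 3), Pow(B, 2))) (Function('S')(B) = Add(Mul(B, Pow(-1, -1)), Mul(Mul(B, Add(B, B)), Pow(6, -1))) = Add(Mul(B, -1), Mul(Mul(B, Mul(2, B)), Rational(1, 6))) = Add(Mul(-1, B), Mul(Mul(2, Pow(B, 2)), Rational(1, 6))) = Add(Mul(-1, B), Mul(Rational(1, 3), Pow(B, 2))))
Function('x')(L, s) = Mul(Rational(1, 48), L, Add(-3, L)) (Function('x')(L, s) = Mul(Mul(Rational(1, 3), L, Add(-3, L)), Pow(Pow(-4, 2), -1)) = Mul(Mul(Rational(1, 3), L, Add(-3, L)), Pow(16, -1)) = Mul(Mul(Rational(1, 3), L, Add(-3, L)), Rational(1, 16)) = Mul(Rational(1, 48), L, Add(-3, L)))
Add(Add(-4125, -22081), Function('x')(-67, 146)) = Add(Add(-4125, -22081), Mul(Rational(1, 48), -67, Add(-3, -67))) = Add(-26206, Mul(Rational(1, 48), -67, -70)) = Add(-26206, Rational(2345, 24)) = Rational(-626599, 24)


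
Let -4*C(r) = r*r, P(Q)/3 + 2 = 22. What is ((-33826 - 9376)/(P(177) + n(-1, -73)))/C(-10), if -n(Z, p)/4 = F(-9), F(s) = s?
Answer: 21601/1200 ≈ 18.001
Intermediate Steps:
P(Q) = 60 (P(Q) = -6 + 3*22 = -6 + 66 = 60)
C(r) = -r²/4 (C(r) = -r*r/4 = -r²/4)
n(Z, p) = 36 (n(Z, p) = -4*(-9) = 36)
((-33826 - 9376)/(P(177) + n(-1, -73)))/C(-10) = ((-33826 - 9376)/(60 + 36))/((-¼*(-10)²)) = (-43202/96)/((-¼*100)) = -43202*1/96/(-25) = -21601/48*(-1/25) = 21601/1200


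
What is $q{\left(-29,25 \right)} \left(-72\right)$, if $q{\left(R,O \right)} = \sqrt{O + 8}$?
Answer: $- 72 \sqrt{33} \approx -413.61$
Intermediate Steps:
$q{\left(R,O \right)} = \sqrt{8 + O}$
$q{\left(-29,25 \right)} \left(-72\right) = \sqrt{8 + 25} \left(-72\right) = \sqrt{33} \left(-72\right) = - 72 \sqrt{33}$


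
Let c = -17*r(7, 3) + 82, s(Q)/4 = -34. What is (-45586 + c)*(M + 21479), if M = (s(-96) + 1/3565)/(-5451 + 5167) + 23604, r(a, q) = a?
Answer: -2082471827303837/1012460 ≈ -2.0568e+9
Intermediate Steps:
s(Q) = -136 (s(Q) = 4*(-34) = -136)
c = -37 (c = -17*7 + 82 = -119 + 82 = -37)
M = 23898590679/1012460 (M = (-136 + 1/3565)/(-5451 + 5167) + 23604 = (-136 + 1/3565)/(-284) + 23604 = -484839/3565*(-1/284) + 23604 = 484839/1012460 + 23604 = 23898590679/1012460 ≈ 23604.)
(-45586 + c)*(M + 21479) = (-45586 - 37)*(23898590679/1012460 + 21479) = -45623*45645219019/1012460 = -2082471827303837/1012460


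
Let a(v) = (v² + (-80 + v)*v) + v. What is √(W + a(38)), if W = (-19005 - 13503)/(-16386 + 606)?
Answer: I*√193569315/1315 ≈ 10.58*I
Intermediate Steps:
a(v) = v + v² + v*(-80 + v) (a(v) = (v² + v*(-80 + v)) + v = v + v² + v*(-80 + v))
W = 2709/1315 (W = -32508/(-15780) = -32508*(-1/15780) = 2709/1315 ≈ 2.0601)
√(W + a(38)) = √(2709/1315 + 38*(-79 + 2*38)) = √(2709/1315 + 38*(-79 + 76)) = √(2709/1315 + 38*(-3)) = √(2709/1315 - 114) = √(-147201/1315) = I*√193569315/1315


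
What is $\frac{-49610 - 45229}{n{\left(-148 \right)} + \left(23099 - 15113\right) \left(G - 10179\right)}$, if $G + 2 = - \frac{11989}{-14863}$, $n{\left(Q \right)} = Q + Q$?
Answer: $\frac{1409592057}{1208351796452} \approx 0.0011665$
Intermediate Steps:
$n{\left(Q \right)} = 2 Q$
$G = - \frac{17737}{14863}$ ($G = -2 - \frac{11989}{-14863} = -2 - - \frac{11989}{14863} = -2 + \frac{11989}{14863} = - \frac{17737}{14863} \approx -1.1934$)
$\frac{-49610 - 45229}{n{\left(-148 \right)} + \left(23099 - 15113\right) \left(G - 10179\right)} = \frac{-49610 - 45229}{2 \left(-148\right) + \left(23099 - 15113\right) \left(- \frac{17737}{14863} - 10179\right)} = - \frac{94839}{-296 + 7986 \left(- \frac{151308214}{14863}\right)} = - \frac{94839}{-296 - \frac{1208347397004}{14863}} = - \frac{94839}{- \frac{1208351796452}{14863}} = \left(-94839\right) \left(- \frac{14863}{1208351796452}\right) = \frac{1409592057}{1208351796452}$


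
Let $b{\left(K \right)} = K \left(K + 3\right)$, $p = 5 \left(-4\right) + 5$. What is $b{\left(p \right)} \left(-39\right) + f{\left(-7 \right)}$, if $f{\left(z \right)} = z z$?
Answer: $-6971$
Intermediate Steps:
$f{\left(z \right)} = z^{2}$
$p = -15$ ($p = -20 + 5 = -15$)
$b{\left(K \right)} = K \left(3 + K\right)$
$b{\left(p \right)} \left(-39\right) + f{\left(-7 \right)} = - 15 \left(3 - 15\right) \left(-39\right) + \left(-7\right)^{2} = \left(-15\right) \left(-12\right) \left(-39\right) + 49 = 180 \left(-39\right) + 49 = -7020 + 49 = -6971$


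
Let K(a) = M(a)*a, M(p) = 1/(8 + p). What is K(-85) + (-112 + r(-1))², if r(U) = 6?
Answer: 865257/77 ≈ 11237.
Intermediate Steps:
K(a) = a/(8 + a)
K(-85) + (-112 + r(-1))² = -85/(8 - 85) + (-112 + 6)² = -85/(-77) + (-106)² = -85*(-1/77) + 11236 = 85/77 + 11236 = 865257/77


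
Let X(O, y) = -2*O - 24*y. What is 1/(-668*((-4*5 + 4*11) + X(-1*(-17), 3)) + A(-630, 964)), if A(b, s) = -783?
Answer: 1/53993 ≈ 1.8521e-5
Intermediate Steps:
X(O, y) = -24*y - 2*O
1/(-668*((-4*5 + 4*11) + X(-1*(-17), 3)) + A(-630, 964)) = 1/(-668*((-4*5 + 4*11) + (-24*3 - (-2)*(-17))) - 783) = 1/(-668*((-20 + 44) + (-72 - 2*17)) - 783) = 1/(-668*(24 + (-72 - 34)) - 783) = 1/(-668*(24 - 106) - 783) = 1/(-668*(-82) - 783) = 1/(54776 - 783) = 1/53993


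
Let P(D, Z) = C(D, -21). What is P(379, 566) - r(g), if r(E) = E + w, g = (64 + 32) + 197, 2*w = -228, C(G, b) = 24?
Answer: -155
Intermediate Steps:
P(D, Z) = 24
w = -114 (w = (1/2)*(-228) = -114)
g = 293 (g = 96 + 197 = 293)
r(E) = -114 + E (r(E) = E - 114 = -114 + E)
P(379, 566) - r(g) = 24 - (-114 + 293) = 24 - 1*179 = 24 - 179 = -155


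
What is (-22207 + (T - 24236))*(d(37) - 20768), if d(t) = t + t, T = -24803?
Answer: 1474364724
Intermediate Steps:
d(t) = 2*t
(-22207 + (T - 24236))*(d(37) - 20768) = (-22207 + (-24803 - 24236))*(2*37 - 20768) = (-22207 - 49039)*(74 - 20768) = -71246*(-20694) = 1474364724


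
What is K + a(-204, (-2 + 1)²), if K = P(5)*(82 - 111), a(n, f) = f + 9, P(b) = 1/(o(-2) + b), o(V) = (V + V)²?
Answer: 181/21 ≈ 8.6190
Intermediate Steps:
o(V) = 4*V² (o(V) = (2*V)² = 4*V²)
P(b) = 1/(16 + b) (P(b) = 1/(4*(-2)² + b) = 1/(4*4 + b) = 1/(16 + b))
a(n, f) = 9 + f
K = -29/21 (K = (82 - 111)/(16 + 5) = -29/21 ≈ -1.3810)
K + a(-204, (-2 + 1)²) = -29/21 + (9 + (-2 + 1)²) = -29/21 + (9 + (-1)²) = -29/21 + (9 + 1) = -29/21 + 10 = 181/21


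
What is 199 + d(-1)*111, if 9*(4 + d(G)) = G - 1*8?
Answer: -356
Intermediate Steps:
d(G) = -44/9 + G/9 (d(G) = -4 + (G - 1*8)/9 = -4 + (G - 8)/9 = -4 + (-8 + G)/9 = -4 + (-8/9 + G/9) = -44/9 + G/9)
199 + d(-1)*111 = 199 + (-44/9 + (1/9)*(-1))*111 = 199 + (-44/9 - 1/9)*111 = 199 - 5*111 = 199 - 555 = -356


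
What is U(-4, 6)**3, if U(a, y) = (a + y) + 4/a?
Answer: 1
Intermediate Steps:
U(a, y) = a + y + 4/a
U(-4, 6)**3 = (-4 + 6 + 4/(-4))**3 = (-4 + 6 + 4*(-1/4))**3 = (-4 + 6 - 1)**3 = 1**3 = 1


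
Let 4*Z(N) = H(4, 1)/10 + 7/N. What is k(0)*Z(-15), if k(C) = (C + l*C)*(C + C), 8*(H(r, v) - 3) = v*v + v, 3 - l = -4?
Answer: 0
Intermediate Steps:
l = 7 (l = 3 - 1*(-4) = 3 + 4 = 7)
H(r, v) = 3 + v/8 + v**2/8 (H(r, v) = 3 + (v*v + v)/8 = 3 + (v**2 + v)/8 = 3 + (v + v**2)/8 = 3 + (v/8 + v**2/8) = 3 + v/8 + v**2/8)
k(C) = 16*C**2 (k(C) = (C + 7*C)*(C + C) = (8*C)*(2*C) = 16*C**2)
Z(N) = 13/160 + 7/(4*N) (Z(N) = ((3 + (1/8)*1 + (1/8)*1**2)/10 + 7/N)/4 = ((3 + 1/8 + (1/8)*1)*(1/10) + 7/N)/4 = ((3 + 1/8 + 1/8)*(1/10) + 7/N)/4 = ((13/4)*(1/10) + 7/N)/4 = (13/40 + 7/N)/4 = 13/160 + 7/(4*N))
k(0)*Z(-15) = (16*0**2)*((1/160)*(280 + 13*(-15))/(-15)) = (16*0)*((1/160)*(-1/15)*(280 - 195)) = 0*((1/160)*(-1/15)*85) = 0*(-17/480) = 0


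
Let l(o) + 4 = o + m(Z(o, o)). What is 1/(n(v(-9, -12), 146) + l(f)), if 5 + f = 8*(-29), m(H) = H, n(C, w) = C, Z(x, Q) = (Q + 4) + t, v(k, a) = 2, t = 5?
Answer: -1/467 ≈ -0.0021413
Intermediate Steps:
Z(x, Q) = 9 + Q (Z(x, Q) = (Q + 4) + 5 = (4 + Q) + 5 = 9 + Q)
f = -237 (f = -5 + 8*(-29) = -5 - 232 = -237)
l(o) = 5 + 2*o (l(o) = -4 + (o + (9 + o)) = -4 + (9 + 2*o) = 5 + 2*o)
1/(n(v(-9, -12), 146) + l(f)) = 1/(2 + (5 + 2*(-237))) = 1/(2 + (5 - 474)) = 1/(2 - 469) = 1/(-467) = -1/467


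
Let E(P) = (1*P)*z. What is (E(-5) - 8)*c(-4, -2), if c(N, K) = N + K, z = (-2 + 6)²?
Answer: 528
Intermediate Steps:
z = 16 (z = 4² = 16)
E(P) = 16*P (E(P) = (1*P)*16 = P*16 = 16*P)
c(N, K) = K + N
(E(-5) - 8)*c(-4, -2) = (16*(-5) - 8)*(-2 - 4) = (-80 - 8)*(-6) = -88*(-6) = 528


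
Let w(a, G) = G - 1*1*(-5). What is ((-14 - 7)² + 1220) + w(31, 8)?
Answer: 1674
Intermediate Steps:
w(a, G) = 5 + G (w(a, G) = G - 1*(-5) = G + 5 = 5 + G)
((-14 - 7)² + 1220) + w(31, 8) = ((-14 - 7)² + 1220) + (5 + 8) = ((-21)² + 1220) + 13 = (441 + 1220) + 13 = 1661 + 13 = 1674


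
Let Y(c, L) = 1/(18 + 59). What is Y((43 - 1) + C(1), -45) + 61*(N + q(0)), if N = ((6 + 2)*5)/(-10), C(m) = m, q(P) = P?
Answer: -18787/77 ≈ -243.99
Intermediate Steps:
Y(c, L) = 1/77
N = -4 (N = (8*5)*(-⅒) = 40*(-⅒) = -4)
Y((43 - 1) + C(1), -45) + 61*(N + q(0)) = 1/77 + 61*(-4 + 0) = 1/77 + 61*(-4) = 1/77 - 244 = -18787/77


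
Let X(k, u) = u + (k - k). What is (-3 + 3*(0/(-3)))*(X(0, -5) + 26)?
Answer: -63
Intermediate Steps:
X(k, u) = u (X(k, u) = u + 0 = u)
(-3 + 3*(0/(-3)))*(X(0, -5) + 26) = (-3 + 3*(0/(-3)))*(-5 + 26) = (-3 + 3*(0*(-⅓)))*21 = (-3 + 3*0)*21 = (-3 + 0)*21 = -3*21 = -63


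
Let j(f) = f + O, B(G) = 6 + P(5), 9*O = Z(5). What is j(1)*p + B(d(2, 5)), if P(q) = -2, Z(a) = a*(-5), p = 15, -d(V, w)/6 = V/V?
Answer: -68/3 ≈ -22.667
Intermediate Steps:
d(V, w) = -6 (d(V, w) = -6*V/V = -6*1 = -6)
Z(a) = -5*a
O = -25/9 (O = (-5*5)/9 = (1/9)*(-25) = -25/9 ≈ -2.7778)
B(G) = 4 (B(G) = 6 - 2 = 4)
j(f) = -25/9 + f (j(f) = f - 25/9 = -25/9 + f)
j(1)*p + B(d(2, 5)) = (-25/9 + 1)*15 + 4 = -16/9*15 + 4 = -80/3 + 4 = -68/3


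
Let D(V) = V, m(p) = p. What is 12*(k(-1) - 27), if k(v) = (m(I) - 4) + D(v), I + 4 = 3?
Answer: -396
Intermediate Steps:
I = -1 (I = -4 + 3 = -1)
k(v) = -5 + v (k(v) = (-1 - 4) + v = -5 + v)
12*(k(-1) - 27) = 12*((-5 - 1) - 27) = 12*(-6 - 27) = 12*(-33) = -396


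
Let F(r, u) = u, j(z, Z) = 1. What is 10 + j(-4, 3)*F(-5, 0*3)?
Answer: 10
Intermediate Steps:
10 + j(-4, 3)*F(-5, 0*3) = 10 + 1*(0*3) = 10 + 1*0 = 10 + 0 = 10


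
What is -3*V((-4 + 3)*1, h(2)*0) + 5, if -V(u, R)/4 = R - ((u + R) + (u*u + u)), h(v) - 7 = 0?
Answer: 17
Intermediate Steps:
h(v) = 7 (h(v) = 7 + 0 = 7)
V(u, R) = 4*u² + 8*u (V(u, R) = -4*(R - ((u + R) + (u*u + u))) = -4*(R - ((R + u) + (u² + u))) = -4*(R - ((R + u) + (u + u²))) = -4*(R - (R + u² + 2*u)) = -4*(R + (-R - u² - 2*u)) = -4*(-u² - 2*u) = 4*u² + 8*u)
-3*V((-4 + 3)*1, h(2)*0) + 5 = -12*(-4 + 3)*1*(2 + (-4 + 3)*1) + 5 = -12*(-1*1)*(2 - 1*1) + 5 = -12*(-1)*(2 - 1) + 5 = -12*(-1) + 5 = -3*(-4) + 5 = 12 + 5 = 17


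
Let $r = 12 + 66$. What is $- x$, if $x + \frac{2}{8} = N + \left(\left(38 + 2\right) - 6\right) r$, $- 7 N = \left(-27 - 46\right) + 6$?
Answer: $- \frac{74517}{28} \approx -2661.3$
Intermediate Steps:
$N = \frac{67}{7}$ ($N = - \frac{\left(-27 - 46\right) + 6}{7} = - \frac{-73 + 6}{7} = \left(- \frac{1}{7}\right) \left(-67\right) = \frac{67}{7} \approx 9.5714$)
$r = 78$
$x = \frac{74517}{28}$ ($x = - \frac{1}{4} + \left(\frac{67}{7} + \left(\left(38 + 2\right) - 6\right) 78\right) = - \frac{1}{4} + \left(\frac{67}{7} + \left(40 - 6\right) 78\right) = - \frac{1}{4} + \left(\frac{67}{7} + 34 \cdot 78\right) = - \frac{1}{4} + \left(\frac{67}{7} + 2652\right) = - \frac{1}{4} + \frac{18631}{7} = \frac{74517}{28} \approx 2661.3$)
$- x = \left(-1\right) \frac{74517}{28} = - \frac{74517}{28}$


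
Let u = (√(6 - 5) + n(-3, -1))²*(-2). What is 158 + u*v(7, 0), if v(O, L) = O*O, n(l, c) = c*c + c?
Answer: 60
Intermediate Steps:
n(l, c) = c + c² (n(l, c) = c² + c = c + c²)
v(O, L) = O²
u = -2 (u = (√(6 - 5) - (1 - 1))²*(-2) = (√1 - 1*0)²*(-2) = (1 + 0)²*(-2) = 1²*(-2) = 1*(-2) = -2)
158 + u*v(7, 0) = 158 - 2*7² = 158 - 2*49 = 158 - 98 = 60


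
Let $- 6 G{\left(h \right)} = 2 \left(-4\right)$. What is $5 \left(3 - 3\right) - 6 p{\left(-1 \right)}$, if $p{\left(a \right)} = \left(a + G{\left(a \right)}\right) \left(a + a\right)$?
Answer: $4$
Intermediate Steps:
$G{\left(h \right)} = \frac{4}{3}$ ($G{\left(h \right)} = - \frac{2 \left(-4\right)}{6} = \left(- \frac{1}{6}\right) \left(-8\right) = \frac{4}{3}$)
$p{\left(a \right)} = 2 a \left(\frac{4}{3} + a\right)$ ($p{\left(a \right)} = \left(a + \frac{4}{3}\right) \left(a + a\right) = \left(\frac{4}{3} + a\right) 2 a = 2 a \left(\frac{4}{3} + a\right)$)
$5 \left(3 - 3\right) - 6 p{\left(-1 \right)} = 5 \left(3 - 3\right) - 6 \cdot \frac{2}{3} \left(-1\right) \left(4 + 3 \left(-1\right)\right) = 5 \cdot 0 - 6 \cdot \frac{2}{3} \left(-1\right) \left(4 - 3\right) = 0 - 6 \cdot \frac{2}{3} \left(-1\right) 1 = 0 - -4 = 0 + 4 = 4$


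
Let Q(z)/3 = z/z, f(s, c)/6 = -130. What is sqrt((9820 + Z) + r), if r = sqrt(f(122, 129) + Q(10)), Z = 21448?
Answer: sqrt(31268 + I*sqrt(777)) ≈ 176.83 + 0.0788*I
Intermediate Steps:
f(s, c) = -780 (f(s, c) = 6*(-130) = -780)
Q(z) = 3 (Q(z) = 3*(z/z) = 3*1 = 3)
r = I*sqrt(777) (r = sqrt(-780 + 3) = sqrt(-777) = I*sqrt(777) ≈ 27.875*I)
sqrt((9820 + Z) + r) = sqrt((9820 + 21448) + I*sqrt(777)) = sqrt(31268 + I*sqrt(777))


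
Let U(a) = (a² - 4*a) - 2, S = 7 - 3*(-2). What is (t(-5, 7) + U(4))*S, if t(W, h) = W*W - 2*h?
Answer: 117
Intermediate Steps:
t(W, h) = W² - 2*h
S = 13 (S = 7 + 6 = 13)
U(a) = -2 + a² - 4*a
(t(-5, 7) + U(4))*S = (((-5)² - 2*7) + (-2 + 4² - 4*4))*13 = ((25 - 14) + (-2 + 16 - 16))*13 = (11 - 2)*13 = 9*13 = 117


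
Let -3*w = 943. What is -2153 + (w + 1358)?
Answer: -3328/3 ≈ -1109.3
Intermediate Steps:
w = -943/3 (w = -⅓*943 = -943/3 ≈ -314.33)
-2153 + (w + 1358) = -2153 + (-943/3 + 1358) = -2153 + 3131/3 = -3328/3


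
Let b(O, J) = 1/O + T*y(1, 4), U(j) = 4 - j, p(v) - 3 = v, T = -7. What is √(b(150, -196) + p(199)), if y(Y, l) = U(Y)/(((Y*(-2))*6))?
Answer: √183381/30 ≈ 14.274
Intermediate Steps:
p(v) = 3 + v
y(Y, l) = -(4 - Y)/(12*Y) (y(Y, l) = (4 - Y)/(((Y*(-2))*6)) = (4 - Y)/((-2*Y*6)) = (4 - Y)/((-12*Y)) = (4 - Y)*(-1/(12*Y)) = -(4 - Y)/(12*Y))
b(O, J) = 7/4 + 1/O (b(O, J) = 1/O - 7*(-4 + 1)/(12*1) = 1/O - 7*(-3)/12 = 1/O - 7*(-¼) = 1/O + 7/4 = 7/4 + 1/O)
√(b(150, -196) + p(199)) = √((7/4 + 1/150) + (3 + 199)) = √((7/4 + 1/150) + 202) = √(527/300 + 202) = √(61127/300) = √183381/30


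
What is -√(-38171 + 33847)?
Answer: -2*I*√1081 ≈ -65.757*I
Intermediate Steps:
-√(-38171 + 33847) = -√(-4324) = -2*I*√1081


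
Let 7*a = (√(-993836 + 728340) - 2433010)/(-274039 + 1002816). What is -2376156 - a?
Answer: -12121812455474/5101439 - 2*I*√66374/5101439 ≈ -2.3762e+6 - 0.000101*I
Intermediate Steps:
a = -2433010/5101439 + 2*I*√66374/5101439 (a = ((√(-993836 + 728340) - 2433010)/(-274039 + 1002816))/7 = ((√(-265496) - 2433010)/728777)/7 = ((2*I*√66374 - 2433010)*(1/728777))/7 = ((-2433010 + 2*I*√66374)*(1/728777))/7 = (-2433010/728777 + 2*I*√66374/728777)/7 = -2433010/5101439 + 2*I*√66374/5101439 ≈ -0.47693 + 0.000101*I)
-2376156 - a = -2376156 - (-2433010/5101439 + 2*I*√66374/5101439) = -2376156 + (2433010/5101439 - 2*I*√66374/5101439) = -12121812455474/5101439 - 2*I*√66374/5101439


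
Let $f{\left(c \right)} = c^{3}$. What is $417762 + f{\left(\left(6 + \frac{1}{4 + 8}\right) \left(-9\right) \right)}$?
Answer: $\frac{16233309}{64} \approx 2.5365 \cdot 10^{5}$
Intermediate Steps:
$417762 + f{\left(\left(6 + \frac{1}{4 + 8}\right) \left(-9\right) \right)} = 417762 + \left(\left(6 + \frac{1}{4 + 8}\right) \left(-9\right)\right)^{3} = 417762 + \left(\left(6 + \frac{1}{12}\right) \left(-9\right)\right)^{3} = 417762 + \left(\frac{73}{12} \left(-9\right)\right)^{3} = 417762 + \left(- \frac{219}{4}\right)^{3} = 417762 - \frac{10503459}{64} = \frac{16233309}{64}$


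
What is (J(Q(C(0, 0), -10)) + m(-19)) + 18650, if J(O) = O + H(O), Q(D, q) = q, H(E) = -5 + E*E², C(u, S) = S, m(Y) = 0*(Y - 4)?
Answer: 17635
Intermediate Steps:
m(Y) = 0 (m(Y) = 0*(-4 + Y) = 0)
H(E) = -5 + E³
J(O) = -5 + O + O³ (J(O) = O + (-5 + O³) = -5 + O + O³)
(J(Q(C(0, 0), -10)) + m(-19)) + 18650 = ((-5 - 10 + (-10)³) + 0) + 18650 = ((-5 - 10 - 1000) + 0) + 18650 = (-1015 + 0) + 18650 = -1015 + 18650 = 17635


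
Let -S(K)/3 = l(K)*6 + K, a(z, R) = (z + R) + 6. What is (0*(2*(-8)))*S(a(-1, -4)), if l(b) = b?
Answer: 0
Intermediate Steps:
a(z, R) = 6 + R + z (a(z, R) = (R + z) + 6 = 6 + R + z)
S(K) = -21*K (S(K) = -3*(K*6 + K) = -3*(6*K + K) = -21*K)
(0*(2*(-8)))*S(a(-1, -4)) = (0*(2*(-8)))*(-21*(6 - 4 - 1)) = (0*(-16))*(-21*1) = 0*(-21) = 0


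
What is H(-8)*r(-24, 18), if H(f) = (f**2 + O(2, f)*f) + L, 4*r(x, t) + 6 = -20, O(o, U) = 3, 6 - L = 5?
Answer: -533/2 ≈ -266.50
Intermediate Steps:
L = 1 (L = 6 - 1*5 = 6 - 5 = 1)
r(x, t) = -13/2 (r(x, t) = -3/2 + (1/4)*(-20) = -3/2 - 5 = -13/2)
H(f) = 1 + f**2 + 3*f (H(f) = (f**2 + 3*f) + 1 = 1 + f**2 + 3*f)
H(-8)*r(-24, 18) = (1 + (-8)**2 + 3*(-8))*(-13/2) = (1 + 64 - 24)*(-13/2) = 41*(-13/2) = -533/2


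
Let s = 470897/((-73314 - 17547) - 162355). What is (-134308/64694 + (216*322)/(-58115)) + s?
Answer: -2443113400291649/476007060680480 ≈ -5.1325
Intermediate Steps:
s = -470897/253216 (s = 470897/(-90861 - 162355) = 470897/(-253216) = 470897*(-1/253216) = -470897/253216 ≈ -1.8597)
(-134308/64694 + (216*322)/(-58115)) + s = (-134308/64694 + (216*322)/(-58115)) - 470897/253216 = (-134308*1/64694 + 69552*(-1/58115)) - 470897/253216 = (-67154/32347 - 69552/58115) - 470897/253216 = -6152453254/1879845905 - 470897/253216 = -2443113400291649/476007060680480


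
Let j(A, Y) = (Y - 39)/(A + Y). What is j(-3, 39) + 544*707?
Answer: 384608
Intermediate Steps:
j(A, Y) = (-39 + Y)/(A + Y)
j(-3, 39) + 544*707 = (-39 + 39)/(-3 + 39) + 544*707 = 0/36 + 384608 = (1/36)*0 + 384608 = 0 + 384608 = 384608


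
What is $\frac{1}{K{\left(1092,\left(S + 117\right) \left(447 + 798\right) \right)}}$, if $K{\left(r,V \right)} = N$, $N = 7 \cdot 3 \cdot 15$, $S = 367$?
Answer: $\frac{1}{315} \approx 0.0031746$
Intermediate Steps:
$N = 315$ ($N = 21 \cdot 15 = 315$)
$K{\left(r,V \right)} = 315$
$\frac{1}{K{\left(1092,\left(S + 117\right) \left(447 + 798\right) \right)}} = \frac{1}{315}$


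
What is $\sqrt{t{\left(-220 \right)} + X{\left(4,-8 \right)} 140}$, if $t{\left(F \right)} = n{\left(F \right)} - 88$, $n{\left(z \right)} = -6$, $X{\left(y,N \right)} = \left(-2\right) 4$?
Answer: $i \sqrt{1214} \approx 34.843 i$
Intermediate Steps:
$X{\left(y,N \right)} = -8$
$t{\left(F \right)} = -94$ ($t{\left(F \right)} = -6 - 88 = -94$)
$\sqrt{t{\left(-220 \right)} + X{\left(4,-8 \right)} 140} = \sqrt{-94 - 1120} = \sqrt{-1214} = i \sqrt{1214}$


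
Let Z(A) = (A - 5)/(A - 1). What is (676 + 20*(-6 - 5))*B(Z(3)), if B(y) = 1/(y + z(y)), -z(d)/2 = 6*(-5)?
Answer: 456/59 ≈ 7.7288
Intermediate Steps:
z(d) = 60 (z(d) = -12*(-5) = -2*(-30) = 60)
Z(A) = (-5 + A)/(-1 + A)
B(y) = 1/(60 + y) (B(y) = 1/(y + 60) = 1/(60 + y))
(676 + 20*(-6 - 5))*B(Z(3)) = (676 + 20*(-6 - 5))/(60 + (-5 + 3)/(-1 + 3)) = (676 + 20*(-11))/(60 - 2/2) = (676 - 220)/(60 + (½)*(-2)) = 456/(60 - 1) = 456/59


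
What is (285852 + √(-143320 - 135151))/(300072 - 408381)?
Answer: -95284/36103 - I*√278471/108309 ≈ -2.6392 - 0.0048722*I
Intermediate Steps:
(285852 + √(-143320 - 135151))/(300072 - 408381) = (285852 + √(-278471))/(-108309) = (285852 + I*√278471)*(-1/108309) = -95284/36103 - I*√278471/108309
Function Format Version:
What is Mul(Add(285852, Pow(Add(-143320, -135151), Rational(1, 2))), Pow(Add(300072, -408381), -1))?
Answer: Add(Rational(-95284, 36103), Mul(Rational(-1, 108309), I, Pow(278471, Rational(1, 2)))) ≈ Add(-2.6392, Mul(-0.0048722, I))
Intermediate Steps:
Mul(Add(285852, Pow(Add(-143320, -135151), Rational(1, 2))), Pow(Add(300072, -408381), -1)) = Mul(Add(285852, Pow(-278471, Rational(1, 2))), Pow(-108309, -1)) = Mul(Add(285852, Mul(I, Pow(278471, Rational(1, 2)))), Rational(-1, 108309)) = Add(Rational(-95284, 36103), Mul(Rational(-1, 108309), I, Pow(278471, Rational(1, 2))))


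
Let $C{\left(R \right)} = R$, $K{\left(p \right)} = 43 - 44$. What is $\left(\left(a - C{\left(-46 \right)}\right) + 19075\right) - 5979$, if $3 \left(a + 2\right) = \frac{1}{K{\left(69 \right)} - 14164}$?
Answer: $\frac{558384299}{42495} \approx 13140.0$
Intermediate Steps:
$K{\left(p \right)} = -1$
$a = - \frac{84991}{42495}$ ($a = -2 + \frac{1}{3 \left(-1 - 14164\right)} = -2 + \frac{1}{3 \left(-14165\right)} = -2 + \frac{1}{3} \left(- \frac{1}{14165}\right) = -2 - \frac{1}{42495} = - \frac{84991}{42495} \approx -2.0$)
$\left(\left(a - C{\left(-46 \right)}\right) + 19075\right) - 5979 = \left(\left(- \frac{84991}{42495} - -46\right) + 19075\right) - 5979 = \left(\left(- \frac{84991}{42495} + 46\right) + 19075\right) - 5979 = \left(\frac{1869779}{42495} + 19075\right) - 5979 = \frac{812461904}{42495} - 5979 = \frac{558384299}{42495}$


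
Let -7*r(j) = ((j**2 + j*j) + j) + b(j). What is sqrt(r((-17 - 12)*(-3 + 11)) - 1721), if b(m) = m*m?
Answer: I*sqrt(1213009)/7 ≈ 157.34*I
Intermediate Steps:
b(m) = m**2
r(j) = -3*j**2/7 - j/7 (r(j) = -(((j**2 + j*j) + j) + j**2)/7 = -(((j**2 + j**2) + j) + j**2)/7 = -((2*j**2 + j) + j**2)/7 = -((j + 2*j**2) + j**2)/7 = -(j + 3*j**2)/7 = -3*j**2/7 - j/7)
sqrt(r((-17 - 12)*(-3 + 11)) - 1721) = sqrt(((-17 - 12)*(-3 + 11))*(-1 - 3*(-17 - 12)*(-3 + 11))/7 - 1721) = sqrt((-29*8)*(-1 - (-87)*8)/7 - 1721) = sqrt((1/7)*(-232)*(-1 - 3*(-232)) - 1721) = sqrt((1/7)*(-232)*(-1 + 696) - 1721) = sqrt((1/7)*(-232)*695 - 1721) = sqrt(-161240/7 - 1721) = sqrt(-173287/7) = I*sqrt(1213009)/7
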